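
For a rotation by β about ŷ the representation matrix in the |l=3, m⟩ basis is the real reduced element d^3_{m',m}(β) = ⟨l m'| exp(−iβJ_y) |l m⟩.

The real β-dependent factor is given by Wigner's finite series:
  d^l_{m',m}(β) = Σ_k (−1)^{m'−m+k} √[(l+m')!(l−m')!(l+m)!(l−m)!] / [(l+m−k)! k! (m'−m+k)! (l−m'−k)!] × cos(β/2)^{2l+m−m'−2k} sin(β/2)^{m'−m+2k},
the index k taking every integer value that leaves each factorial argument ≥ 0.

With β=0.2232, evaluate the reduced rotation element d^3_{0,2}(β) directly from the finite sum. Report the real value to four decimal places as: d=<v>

d^3_{0,2}(β=0.2232) via Wigner's sum:
Half-angle: c=0.993779, s=0.111368. N=√(6·6·120·1)=65.726707
k: max(0,(2)−(0))=2 … min(3+(2),3−(0))=3
  k=2: (−1)^0·65.7267/(12)·0.9938^4·0.1114^2 = +0.066259
  k=3: (−1)^1·65.7267/(12)·0.9938^2·0.1114^4 = -0.000832
d^3_{0,2}(0.2232) = +0.066259 -0.000832 = +0.065427

d=0.0654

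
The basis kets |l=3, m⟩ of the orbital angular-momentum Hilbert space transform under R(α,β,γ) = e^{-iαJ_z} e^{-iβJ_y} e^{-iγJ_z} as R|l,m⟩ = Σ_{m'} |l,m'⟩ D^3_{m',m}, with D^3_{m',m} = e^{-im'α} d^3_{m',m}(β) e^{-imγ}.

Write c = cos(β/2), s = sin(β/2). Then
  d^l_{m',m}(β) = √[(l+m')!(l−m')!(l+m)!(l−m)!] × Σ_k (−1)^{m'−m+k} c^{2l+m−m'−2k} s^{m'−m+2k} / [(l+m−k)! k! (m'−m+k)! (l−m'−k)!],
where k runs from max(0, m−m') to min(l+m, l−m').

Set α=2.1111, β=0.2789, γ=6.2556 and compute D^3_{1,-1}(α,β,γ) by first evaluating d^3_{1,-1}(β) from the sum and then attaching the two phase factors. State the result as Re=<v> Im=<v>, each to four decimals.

D^3_{1,-1}(2.1111,0.2789,6.2556) = e^{-i·1·2.1111}·d^3_{1,-1}(0.2789)·e^{-i·-1·6.2556}. Compute d first:
With c≡cos(β/2)=0.990293 and s≡sin(β/2)=0.138998, N=[24·2·2·24]^{1/2}=48.000000
k: max(0,(-1)−(1))=0 … min(3+(-1),3−(1))=2
  k=0: (−1)^2·48.0000/(8)·0.9903^4·0.1390^2 = +0.111487
  k=1: (−1)^3·48.0000/(6)·0.9903^2·0.1390^4 = -0.002929
  k=2: (−1)^4·48.0000/(48)·0.9903^0·0.1390^6 = +0.000007
d^3_{1,-1}(0.2789) = +0.111487 -0.002929 +0.000007 = +0.108566
D = (-0.514396-0.857553i)·(+0.108566)·(+0.999620-0.027582i) = -0.058393-0.091525i

Re=-0.0584 Im=-0.0915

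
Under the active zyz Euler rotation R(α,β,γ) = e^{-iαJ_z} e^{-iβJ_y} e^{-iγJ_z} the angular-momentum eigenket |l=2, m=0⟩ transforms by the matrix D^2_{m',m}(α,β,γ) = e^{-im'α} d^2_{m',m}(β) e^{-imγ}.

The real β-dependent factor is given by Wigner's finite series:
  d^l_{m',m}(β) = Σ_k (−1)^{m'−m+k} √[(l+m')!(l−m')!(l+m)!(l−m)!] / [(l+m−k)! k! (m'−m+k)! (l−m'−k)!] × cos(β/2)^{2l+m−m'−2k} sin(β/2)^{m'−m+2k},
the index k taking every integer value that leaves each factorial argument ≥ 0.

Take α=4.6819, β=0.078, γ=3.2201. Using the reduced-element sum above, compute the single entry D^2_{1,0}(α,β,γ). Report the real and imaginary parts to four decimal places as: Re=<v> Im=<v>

Re=0.0029 Im=-0.0951

D^2_{1,0}(4.6819,0.078,3.2201) = e^{-i·1·4.6819}·d^2_{1,0}(0.078)·e^{-i·0·3.2201}. Compute d first:
Half-angle: c=0.999240, s=0.038990. N=√(6·1·2·2)=4.898979
Admissible k: 0..1 (factorial args all ≥0)
  k=0: (−1)^1·4.8990/(2)·0.9992^3·0.0390^1 = -0.095288
  k=1: (−1)^2·4.8990/(2)·0.9992^1·0.0390^3 = +0.000145
d^2_{1,0}(0.078) = -0.095288 +0.000145 = -0.095143
Attach z-rotation phases: D = e^{-i(1)(4.6819)}·(-0.095143)·e^{-i(0)(3.2201)} = +0.002900-0.095099i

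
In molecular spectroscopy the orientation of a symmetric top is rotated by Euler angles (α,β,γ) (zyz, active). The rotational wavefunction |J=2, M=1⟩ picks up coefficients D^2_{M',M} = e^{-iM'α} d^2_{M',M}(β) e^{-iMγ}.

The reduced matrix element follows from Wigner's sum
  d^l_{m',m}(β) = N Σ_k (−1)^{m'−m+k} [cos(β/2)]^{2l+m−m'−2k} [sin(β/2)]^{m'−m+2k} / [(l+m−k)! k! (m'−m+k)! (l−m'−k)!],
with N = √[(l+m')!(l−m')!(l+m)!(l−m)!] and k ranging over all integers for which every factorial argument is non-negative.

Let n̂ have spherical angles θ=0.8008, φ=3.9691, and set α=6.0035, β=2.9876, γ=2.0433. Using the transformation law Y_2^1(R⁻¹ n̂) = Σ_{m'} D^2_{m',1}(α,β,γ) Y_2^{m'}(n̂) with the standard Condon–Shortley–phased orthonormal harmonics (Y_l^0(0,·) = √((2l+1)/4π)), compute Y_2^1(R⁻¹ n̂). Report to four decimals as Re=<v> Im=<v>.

Re=-0.3802 Im=0.0597

Need the full column D^2_{m',1} for m'=−2..2 at α=6.0035, β=2.9876, γ=2.0433.
cos(β/2)=0.076920, sin(β/2)=0.997037
d^2_{-2,1}: single k=3 term ⇒ +0.152477;  D = -0.130865-0.078253i
d^2_{-1,1}: k∈[2..3] ⇒ +0.017645 -0.988202 = -0.970556;  D = +0.663122+0.708695i
d^2_{0,1}: k∈[1..2] ⇒ +0.001111 -0.186746 = -0.185634;  D = +0.084485+0.165295i
d^2_{1,1}: k∈[0..1] ⇒ +0.000035 -0.017645 = -0.017610;  D = +0.003375+0.017284i
d^2_{2,1}: single k=0 term ⇒ -0.000908;  D = -0.000079+0.000904i
Y_2^{m'}(θ=0.8008,φ=3.9691) and Σ D·Y over m':
  (-0.1309-0.0783i)·(-0.0167-0.1984i)  (+0.6631+0.7087i)·(-0.2613+0.2843i)  (+0.0845+0.1653i)·(+0.1431+0.0000i)  (+0.0034+0.0173i)·(+0.2613+0.2843i)  (-0.0001+0.0009i)·(-0.0167+0.1984i)
Y_2^1(R⁻¹ n̂) = -0.380158+0.059709i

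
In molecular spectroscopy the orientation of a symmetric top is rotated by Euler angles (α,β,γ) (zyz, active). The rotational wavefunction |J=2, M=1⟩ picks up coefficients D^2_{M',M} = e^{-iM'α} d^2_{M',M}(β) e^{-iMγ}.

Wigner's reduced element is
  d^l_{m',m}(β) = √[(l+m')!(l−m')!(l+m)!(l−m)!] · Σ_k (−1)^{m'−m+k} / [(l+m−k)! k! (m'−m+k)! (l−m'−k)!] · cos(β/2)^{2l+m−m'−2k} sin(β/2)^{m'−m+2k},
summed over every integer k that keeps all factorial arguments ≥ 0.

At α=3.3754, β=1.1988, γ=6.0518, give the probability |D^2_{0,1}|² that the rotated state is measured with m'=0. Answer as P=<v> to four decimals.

P=0.1720

First d^2_{0,1}(β=1.1988), then the phase factors e^{-i(0)α} and e^{-i(1)γ}:
With c≡cos(β/2)=0.825674 and s≡sin(β/2)=0.564147, N=[2·2·6·1]^{1/2}=4.898979
Admissible k: 1..2 (factorial args all ≥0)
  k=1: (−1)^0·4.8990/(2)·0.8257^3·0.5641^1 = +0.777847
  k=2: (−1)^1·4.8990/(2)·0.8257^1·0.5641^3 = -0.363130
d^2_{0,1}(1.1988) = +0.777847 -0.363130 = +0.414718
|D^2_{0,1}|² = |d^2_{0,1}(β)|² = (+0.414718)² = 0.171991 (the z-rotation phases have unit modulus)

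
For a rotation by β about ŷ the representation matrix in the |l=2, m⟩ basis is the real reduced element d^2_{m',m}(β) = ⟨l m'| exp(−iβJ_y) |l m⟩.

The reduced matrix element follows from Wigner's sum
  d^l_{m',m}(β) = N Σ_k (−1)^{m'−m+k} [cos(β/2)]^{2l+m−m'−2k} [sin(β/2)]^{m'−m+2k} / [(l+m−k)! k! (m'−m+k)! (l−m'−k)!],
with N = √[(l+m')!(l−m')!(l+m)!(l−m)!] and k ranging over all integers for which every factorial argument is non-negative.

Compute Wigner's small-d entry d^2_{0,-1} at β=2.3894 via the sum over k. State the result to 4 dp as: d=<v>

d=0.6110

d^2_{0,-1}(β=2.3894) via Wigner's sum:
With c≡cos(β/2)=0.367292 and s≡sin(β/2)=0.930106, N=[2·2·1·6]^{1/2}=4.898979
k: max(0,(-1)−(0))=0 … min(2+(-1),2−(0))=1
  k=0: (−1)^1·4.8990/(2)·0.3673^3·0.9301^1 = -0.112887
  k=1: (−1)^2·4.8990/(2)·0.3673^1·0.9301^3 = +0.723909
d^2_{0,-1}(2.3894) = -0.112887 +0.723909 = +0.611023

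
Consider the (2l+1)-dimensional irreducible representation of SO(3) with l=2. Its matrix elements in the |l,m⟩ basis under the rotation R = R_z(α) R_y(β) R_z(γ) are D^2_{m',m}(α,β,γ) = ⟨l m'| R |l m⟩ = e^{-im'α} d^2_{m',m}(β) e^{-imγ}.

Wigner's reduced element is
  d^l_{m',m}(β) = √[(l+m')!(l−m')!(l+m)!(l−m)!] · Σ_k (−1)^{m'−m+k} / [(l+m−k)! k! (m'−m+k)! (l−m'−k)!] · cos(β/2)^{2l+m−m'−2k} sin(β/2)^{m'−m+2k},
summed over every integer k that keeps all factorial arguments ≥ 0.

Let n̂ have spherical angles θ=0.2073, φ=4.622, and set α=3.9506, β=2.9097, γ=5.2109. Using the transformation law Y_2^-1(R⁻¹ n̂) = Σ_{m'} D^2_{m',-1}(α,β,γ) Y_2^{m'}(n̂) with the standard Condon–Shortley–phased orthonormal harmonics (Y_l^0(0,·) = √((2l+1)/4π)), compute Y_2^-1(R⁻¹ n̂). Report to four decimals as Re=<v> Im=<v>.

Need the full column D^2_{m',-1} for m'=−2..2 at α=3.9506, β=2.9097, γ=5.2109.
cos(β/2)=0.115687, sin(β/2)=0.993286
d^2_{-2,-1}: single k=1 term ⇒ +0.003076;  D = +0.002629+0.001596i
d^2_{-1,-1}: k∈[0..1] ⇒ +0.000179 -0.039613 = -0.039434;  D = +0.038075-0.010263i
d^2_{0,-1}: k∈[0..1] ⇒ -0.003767 +0.277704 = +0.273937;  D = +0.130974-0.240597i
d^2_{1,-1}: k∈[0..1] ⇒ +0.039613 -0.973412 = -0.933799;  D = -0.285305-0.889147i
d^2_{2,-1}: single k=0 term ⇒ -0.226744;  D = +0.204043+0.098890i
Y_2^{m'}(θ=0.2073,φ=4.622) and Σ D·Y over m':
  (+0.0026+0.0016i)·(-0.0161-0.0029i)  (+0.0381-0.0103i)·(-0.0140+0.1550i)  (+0.1310-0.2406i)·(+0.5907+0.0000i)  (-0.2853-0.8891i)·(+0.0140+0.1550i)  (+0.2040+0.0989i)·(-0.0161+0.0029i)
Y_2^-1(R⁻¹ n̂) = +0.208589-0.193803i

Re=0.2086 Im=-0.1938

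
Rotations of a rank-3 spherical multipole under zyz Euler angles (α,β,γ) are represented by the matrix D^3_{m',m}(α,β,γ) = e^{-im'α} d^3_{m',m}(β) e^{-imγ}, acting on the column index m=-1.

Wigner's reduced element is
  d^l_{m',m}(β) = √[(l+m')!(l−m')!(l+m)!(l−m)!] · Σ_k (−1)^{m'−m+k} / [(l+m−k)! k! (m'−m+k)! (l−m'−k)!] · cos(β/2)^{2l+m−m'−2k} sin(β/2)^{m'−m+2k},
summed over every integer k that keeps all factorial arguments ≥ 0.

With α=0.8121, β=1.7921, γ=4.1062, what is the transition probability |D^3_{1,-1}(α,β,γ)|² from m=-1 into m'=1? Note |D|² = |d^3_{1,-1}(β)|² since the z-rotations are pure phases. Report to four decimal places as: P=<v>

P=0.1420

First d^3_{1,-1}(β=1.7921), then the phase factors e^{-i(1)α} and e^{-i(-1)γ}:
With c≡cos(β/2)=0.624699 and s≡sin(β/2)=0.780865, N=[24·2·2·24]^{1/2}=48.000000
The bounds max(0,m−m')=0 and min(l+m,l−m')=2 give 3 terms
  k=0: (−1)^2·48.0000/(8)·0.6247^4·0.7809^2 = +0.557170
  k=1: (−1)^3·48.0000/(6)·0.6247^2·0.7809^4 = -1.160745
  k=2: (−1)^4·48.0000/(48)·0.6247^0·0.7809^6 = +0.226703
d^3_{1,-1}(1.7921) = +0.557170 -1.160745 +0.226703 = -0.376872
|D^3_{1,-1}|² = |d^3_{1,-1}(β)|² = (-0.376872)² = 0.142033 (the z-rotation phases have unit modulus)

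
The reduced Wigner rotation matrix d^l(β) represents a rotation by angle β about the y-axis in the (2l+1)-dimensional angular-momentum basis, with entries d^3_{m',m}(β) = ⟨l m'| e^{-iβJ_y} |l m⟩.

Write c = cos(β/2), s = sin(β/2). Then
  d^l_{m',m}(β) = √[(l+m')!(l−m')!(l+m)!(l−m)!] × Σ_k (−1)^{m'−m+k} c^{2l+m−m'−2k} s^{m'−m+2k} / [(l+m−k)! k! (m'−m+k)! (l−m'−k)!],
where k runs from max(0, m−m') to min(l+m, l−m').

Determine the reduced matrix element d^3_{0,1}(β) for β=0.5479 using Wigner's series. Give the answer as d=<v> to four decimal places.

d^3_{0,1}(β=0.5479) via Wigner's sum:
Half-angle: c=0.962710, s=0.270536. N=√(6·6·24·2)=41.569219
k: max(0,(1)−(0))=1 … min(3+(1),3−(0))=3
  k=1: (−1)^0·41.5692/(12)·0.9627^5·0.2705^1 = +0.774985
  k=2: (−1)^1·41.5692/(4)·0.9627^3·0.2705^3 = -0.183601
  k=3: (−1)^2·41.5692/(12)·0.9627^1·0.2705^5 = +0.004833
d^3_{0,1}(0.5479) = +0.774985 -0.183601 +0.004833 = +0.596217

d=0.5962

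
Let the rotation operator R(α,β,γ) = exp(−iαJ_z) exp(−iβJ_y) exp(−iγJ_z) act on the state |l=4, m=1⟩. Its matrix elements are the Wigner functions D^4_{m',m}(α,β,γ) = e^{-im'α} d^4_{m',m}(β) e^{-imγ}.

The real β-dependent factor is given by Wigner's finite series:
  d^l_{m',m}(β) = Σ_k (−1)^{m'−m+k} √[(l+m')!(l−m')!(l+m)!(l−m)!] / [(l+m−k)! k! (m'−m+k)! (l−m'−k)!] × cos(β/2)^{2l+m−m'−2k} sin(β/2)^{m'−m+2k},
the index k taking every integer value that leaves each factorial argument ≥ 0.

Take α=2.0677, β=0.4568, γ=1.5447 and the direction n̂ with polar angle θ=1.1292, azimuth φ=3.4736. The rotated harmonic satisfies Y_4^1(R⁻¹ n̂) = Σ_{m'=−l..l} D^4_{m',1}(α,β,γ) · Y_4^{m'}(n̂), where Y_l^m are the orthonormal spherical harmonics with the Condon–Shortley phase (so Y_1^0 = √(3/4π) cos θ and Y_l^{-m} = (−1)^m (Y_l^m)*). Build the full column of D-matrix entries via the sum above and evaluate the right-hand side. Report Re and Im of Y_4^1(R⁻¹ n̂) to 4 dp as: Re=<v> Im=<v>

Need the full column D^4_{m',1} for m'=−4..4 at α=2.0677, β=0.4568, γ=1.5447.
cos(β/2)=0.974030, sin(β/2)=0.226419
d^4_{-4,1}: single k=5 term ⇒ +0.004115;  D = +0.003718+0.001764i
d^4_{-3,1}: k∈[4..5] ⇒ +0.031294 -0.001015 = +0.030279;  D = -0.001634-0.030235i
d^4_{-2,1}: k∈[3..5] ⇒ +0.143919 -0.011665 +0.000126 = +0.132380;  D = -0.112795+0.069294i
d^4_{-1,1}: k∈[2..5] ⇒ +0.437785 -0.070968 +0.001917 -0.000007 = +0.368727;  D = +0.319437+0.184172i
d^4_{0,1}: k∈[1..4] ⇒ +0.842238 -0.273067 +0.014755 -0.000133 = +0.583794;  D = +0.015233-0.583595i
d^4_{1,1}: k∈[0..3] ⇒ +0.810174 -0.656678 +0.070968 -0.001278 = +0.223187;  D = -0.198904+0.101239i
d^4_{2,1}: k∈[0..2] ⇒ -0.799017 +0.215878 -0.007777 = -0.590916;  D = -0.486672-0.335159i
d^4_{3,1}: k∈[0..1] ⇒ +0.347481 -0.031294 = +0.316187;  D = +0.033510-0.314406i
d^4_{4,1}: single k=0 term ⇒ -0.076155;  D = +0.070415-0.029004i
Y_4^{m'}(θ=1.1292,φ=3.4736) and Σ D·Y over m':
  (+0.0037+0.0018i)·(+0.0711-0.2870i)  (-0.0016-0.0302i)·(-0.2149+0.3318i)  (-0.1128+0.0693i)·(+0.0600-0.0469i)  (+0.3194+0.1842i)·(+0.2975-0.1026i)  (+0.0152-0.5836i)·(-0.1388+0.0000i)  (-0.1989+0.1012i)·(-0.2975-0.1026i)  (-0.4867-0.3352i)·(+0.0600+0.0469i)  (+0.0335-0.3144i)·(+0.2149+0.3318i)  (+0.0704-0.0290i)·(+0.0711+0.2870i)
Y_4^1(R⁻¹ n̂) = +0.300372+0.026517i

Re=0.3004 Im=0.0265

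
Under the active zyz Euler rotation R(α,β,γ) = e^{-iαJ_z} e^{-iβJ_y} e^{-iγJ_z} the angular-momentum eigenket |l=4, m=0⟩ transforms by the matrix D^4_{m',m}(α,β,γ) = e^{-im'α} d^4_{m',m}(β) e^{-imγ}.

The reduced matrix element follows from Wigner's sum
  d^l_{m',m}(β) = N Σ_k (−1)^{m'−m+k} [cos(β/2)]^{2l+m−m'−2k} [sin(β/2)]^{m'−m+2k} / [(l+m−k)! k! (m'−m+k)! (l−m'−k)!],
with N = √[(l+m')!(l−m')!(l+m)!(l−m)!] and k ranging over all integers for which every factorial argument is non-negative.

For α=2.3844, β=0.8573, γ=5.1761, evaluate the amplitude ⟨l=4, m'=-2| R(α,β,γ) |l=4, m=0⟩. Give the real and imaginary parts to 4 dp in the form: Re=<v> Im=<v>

Split into d^4_{-2,0}(β=0.8573) × two z-phases.
c=cos(0.8573/2)=0.909528, s=sin(0.8573/2)=0.415643; N=√[2·720·24·24]=910.735966
Admissible k: 2..4 (factorial args all ≥0)
  k=2: (−1)^0·910.7360/(96)·0.9095^6·0.4156^2 = +0.927809
  k=3: (−1)^1·910.7360/(36)·0.9095^4·0.4156^4 = -0.516698
  k=4: (−1)^2·910.7360/(96)·0.9095^2·0.4156^6 = +0.040465
d^4_{-2,0}(0.8573) = +0.927809 -0.516698 +0.040465 = +0.451575
D = (+0.056381-0.998409i)·(+0.451575)·(+1.000000+0.000000i) = +0.025460-0.450857i

Re=0.0255 Im=-0.4509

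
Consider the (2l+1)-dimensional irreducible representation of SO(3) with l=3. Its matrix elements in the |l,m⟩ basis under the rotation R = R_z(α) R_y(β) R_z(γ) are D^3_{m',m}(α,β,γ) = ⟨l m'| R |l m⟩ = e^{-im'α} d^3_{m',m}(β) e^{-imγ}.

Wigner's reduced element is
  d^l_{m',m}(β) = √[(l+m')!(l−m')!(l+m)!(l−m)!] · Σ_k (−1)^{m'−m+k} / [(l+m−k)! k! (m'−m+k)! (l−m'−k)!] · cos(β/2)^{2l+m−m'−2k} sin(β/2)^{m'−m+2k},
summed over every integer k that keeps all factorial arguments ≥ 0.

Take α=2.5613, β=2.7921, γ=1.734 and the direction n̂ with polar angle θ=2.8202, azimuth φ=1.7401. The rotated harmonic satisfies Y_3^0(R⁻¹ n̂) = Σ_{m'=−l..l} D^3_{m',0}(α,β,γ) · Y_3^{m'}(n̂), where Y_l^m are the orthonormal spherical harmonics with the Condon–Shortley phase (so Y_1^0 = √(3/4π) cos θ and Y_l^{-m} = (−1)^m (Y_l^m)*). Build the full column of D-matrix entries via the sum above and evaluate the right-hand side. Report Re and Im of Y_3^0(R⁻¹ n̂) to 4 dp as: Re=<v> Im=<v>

Re=0.5970 Im=0.0000

Need the full column D^3_{m',0} for m'=−3..3 at α=2.5613, β=2.7921, γ=1.734.
cos(β/2)=0.173858, sin(β/2)=0.984771
d^3_{-3,0}: single k=3 term ⇒ +0.022444;  D = +0.003799+0.022120i
d^3_{-2,0}: k∈[2..3] ⇒ +0.004853 -0.155701 = -0.150848;  D = -0.060159+0.138333i
d^3_{-1,0}: k∈[1..3] ⇒ +0.000542 -0.052156 +0.557778 = +0.506164;  D = -0.423306+0.277514i
d^3_{0,0}: k∈[0..3] ⇒ +0.000028 -0.007974 +0.255843 -0.912033 = -0.664137;  D = -0.664137+0.000000i
d^3_{1,0}: k∈[0..2] ⇒ -0.000542 +0.052156 -0.557778 = -0.506164;  D = +0.423306+0.277514i
d^3_{2,0}: k∈[0..1] ⇒ +0.004853 -0.155701 = -0.150848;  D = -0.060159-0.138333i
d^3_{3,0}: single k=0 term ⇒ -0.022444;  D = -0.003799+0.022120i
Y_3^{m'}(θ=2.8202,φ=1.7401) and Σ D·Y over m':
  (+0.0038+0.0221i)·(+0.0064+0.0115i)  (-0.0602+0.1383i)·(+0.0913-0.0321i)  (-0.4233+0.2775i)·(-0.0602-0.3523i)  (-0.6641+0.0000i)·(-0.5315+0.0000i)  (+0.4233+0.2775i)·(+0.0602-0.3523i)  (-0.0602-0.1383i)·(+0.0913+0.0321i)  (-0.0038+0.0221i)·(-0.0064+0.0115i)
Y_3^0(R⁻¹ n̂) = +0.596957-0.000000i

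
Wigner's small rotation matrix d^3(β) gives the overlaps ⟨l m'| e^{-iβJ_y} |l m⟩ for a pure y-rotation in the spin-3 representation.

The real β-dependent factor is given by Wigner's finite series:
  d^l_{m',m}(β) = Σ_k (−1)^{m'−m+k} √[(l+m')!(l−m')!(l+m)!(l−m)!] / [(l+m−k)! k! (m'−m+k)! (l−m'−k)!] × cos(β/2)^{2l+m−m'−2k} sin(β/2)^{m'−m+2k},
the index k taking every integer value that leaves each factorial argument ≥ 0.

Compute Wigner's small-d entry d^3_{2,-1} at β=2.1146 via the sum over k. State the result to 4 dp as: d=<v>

d=0.2834

d^3_{2,-1}(β=2.1146) via Wigner's sum:
c=cos(2.1146/2)=0.491226, s=sin(2.1146/2)=0.871032; N=√[120·1·2·24]=75.894664
Admissible k: 0..1 (factorial args all ≥0)
  k=0: (−1)^3·75.8947/(12)·0.4912^3·0.8710^3 = -0.495423
  k=1: (−1)^4·75.8947/(24)·0.4912^1·0.8710^5 = +0.778848
d^3_{2,-1}(2.1146) = -0.495423 +0.778848 = +0.283425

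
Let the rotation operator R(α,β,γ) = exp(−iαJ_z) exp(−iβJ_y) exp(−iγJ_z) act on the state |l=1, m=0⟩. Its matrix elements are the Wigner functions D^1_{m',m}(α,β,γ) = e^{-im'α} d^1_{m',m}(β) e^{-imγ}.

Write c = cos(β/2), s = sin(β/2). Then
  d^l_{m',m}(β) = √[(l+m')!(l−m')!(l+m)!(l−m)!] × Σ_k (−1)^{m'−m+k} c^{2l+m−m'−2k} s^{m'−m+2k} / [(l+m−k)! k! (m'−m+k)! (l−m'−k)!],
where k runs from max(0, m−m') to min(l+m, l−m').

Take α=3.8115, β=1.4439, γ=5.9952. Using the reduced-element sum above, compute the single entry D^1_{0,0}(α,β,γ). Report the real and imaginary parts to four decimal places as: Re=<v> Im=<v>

Re=0.1266 Im=0.0000

D^1_{0,0}(3.8115,1.4439,5.9952) = e^{-i·0·3.8115}·d^1_{0,0}(1.4439)·e^{-i·0·5.9952}. Compute d first:
c=cos(1.4439/2)=0.750519, s=sin(1.4439/2)=0.660849; N=√[1·1·1·1]=1.000000
k: max(0,(0)−(0))=0 … min(1+(0),1−(0))=1
  k=0: (−1)^0·1.0000/(1)·0.7505^2·0.6608^0 = +0.563278
  k=1: (−1)^1·1.0000/(1)·0.7505^0·0.6608^2 = -0.436722
d^1_{0,0}(1.4439) = +0.563278 -0.436722 = +0.126556
Attach z-rotation phases: D = e^{-i(0)(3.8115)}·(+0.126556)·e^{-i(0)(5.9952)} = +0.126556+0.000000i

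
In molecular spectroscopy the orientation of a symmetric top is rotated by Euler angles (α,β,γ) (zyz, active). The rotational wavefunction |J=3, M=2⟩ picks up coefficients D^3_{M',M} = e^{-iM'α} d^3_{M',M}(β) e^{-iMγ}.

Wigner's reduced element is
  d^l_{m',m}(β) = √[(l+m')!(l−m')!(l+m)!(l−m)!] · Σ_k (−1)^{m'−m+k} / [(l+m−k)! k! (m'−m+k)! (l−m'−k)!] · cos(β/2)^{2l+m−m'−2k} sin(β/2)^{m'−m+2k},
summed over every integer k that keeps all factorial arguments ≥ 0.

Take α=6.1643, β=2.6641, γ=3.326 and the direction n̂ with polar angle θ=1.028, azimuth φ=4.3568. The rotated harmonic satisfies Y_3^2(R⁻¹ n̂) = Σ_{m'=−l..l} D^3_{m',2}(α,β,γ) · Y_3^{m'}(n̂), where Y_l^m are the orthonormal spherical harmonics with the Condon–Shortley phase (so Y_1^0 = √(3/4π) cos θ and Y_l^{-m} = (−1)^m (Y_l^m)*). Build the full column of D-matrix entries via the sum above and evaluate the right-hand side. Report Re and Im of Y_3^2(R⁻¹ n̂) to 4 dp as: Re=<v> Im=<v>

Need the full column D^3_{m',2} for m'=−3..3 at α=6.1643, β=2.6641, γ=3.326.
cos(β/2)=0.236485, sin(β/2)=0.971635
d^3_{-3,2}: single k=5 term ⇒ +0.501643;  D = +0.375323-0.332834i
d^3_{-2,2}: k∈[4..5] ⇒ +0.249224 -0.841433 = -0.592209;  D = -0.486559+0.337598i
d^3_{-1,2}: k∈[3..4] ⇒ +0.076727 -0.647619 = -0.570891;  D = -0.504333+0.267517i
d^3_{0,2}: k∈[2..3] ⇒ +0.016173 -0.273011 = -0.256838;  D = -0.239567+0.092593i
d^3_{1,2}: k∈[1..2] ⇒ +0.002273 -0.076727 = -0.074455;  D = -0.072141+0.018415i
d^3_{2,2}: k∈[0..1] ⇒ +0.000175 -0.014763 = -0.014589;  D = -0.014463+0.001906i
d^3_{3,2}: single k=0 term ⇒ -0.001760;  D = -0.001760+0.000021i
Y_3^{m'}(θ=1.028,φ=4.3568) and Σ D·Y over m':
  (+0.3753-0.3328i)·(+0.2294-0.1265i)  (-0.4866+0.3376i)·(-0.2932-0.2526i)  (-0.5043+0.2675i)·(-0.0322+0.0867i)  (-0.2396+0.0926i)·(-0.3211+0.0000i)  (-0.0721+0.0184i)·(+0.0322+0.0867i)  (-0.0145+0.0019i)·(-0.2932+0.2526i)  (-0.0018+0.0000i)·(-0.2294-0.1265i)
Y_3^2(R⁻¹ n̂) = +0.342169-0.191589i

Re=0.3422 Im=-0.1916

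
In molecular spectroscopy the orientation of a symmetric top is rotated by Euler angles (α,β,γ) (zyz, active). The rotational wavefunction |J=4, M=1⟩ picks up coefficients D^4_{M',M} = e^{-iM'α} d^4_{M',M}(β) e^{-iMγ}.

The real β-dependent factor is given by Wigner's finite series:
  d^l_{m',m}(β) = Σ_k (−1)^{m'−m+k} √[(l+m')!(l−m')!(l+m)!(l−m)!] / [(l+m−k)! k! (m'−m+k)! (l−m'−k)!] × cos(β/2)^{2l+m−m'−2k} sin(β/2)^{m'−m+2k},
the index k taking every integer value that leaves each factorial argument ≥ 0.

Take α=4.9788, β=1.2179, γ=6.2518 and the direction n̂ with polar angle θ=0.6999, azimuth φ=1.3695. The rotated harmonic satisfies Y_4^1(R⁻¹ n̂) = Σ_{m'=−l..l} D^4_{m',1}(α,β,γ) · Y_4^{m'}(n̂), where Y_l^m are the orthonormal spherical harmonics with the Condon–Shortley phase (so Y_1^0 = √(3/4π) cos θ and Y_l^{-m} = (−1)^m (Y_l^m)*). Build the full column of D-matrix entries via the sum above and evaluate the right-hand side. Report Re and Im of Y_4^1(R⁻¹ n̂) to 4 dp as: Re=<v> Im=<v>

Need the full column D^4_{m',1} for m'=−4..4 at α=4.9788, β=1.2179, γ=6.2518.
cos(β/2)=0.820249, sin(β/2)=0.572007
d^4_{-4,1}: single k=5 term ⇒ +0.252893;  D = +0.115380+0.225038i
d^4_{-3,1}: k∈[4..5] ⇒ +0.641071 -0.187054 = +0.454016;  D = -0.335222+0.306197i
d^4_{-2,1}: k∈[3..5] ⇒ +0.982758 -0.716883 +0.069725 = +0.335600;  D = -0.283586-0.179461i
d^4_{-1,1}: k∈[2..5] ⇒ +0.996498 -1.453812 +0.353499 -0.011461 = -0.115275;  D = -0.033823+0.110201i
d^4_{0,1}: k∈[1..4] ⇒ +0.639052 -1.864653 +0.906793 -0.073497 = -0.392304;  D = -0.392111-0.012311i
d^4_{1,1}: k∈[0..3] ⇒ +0.204911 -1.494747 +1.453812 -0.235666 = -0.071690;  D = -0.016694-0.069719i
d^4_{2,1}: k∈[0..2] ⇒ -0.606258 +1.474137 -0.477922 = +0.389957;  D = -0.341951+0.187447i
d^4_{3,1}: k∈[0..1] ⇒ +0.790946 -0.641071 = +0.149875;  D = -0.104102-0.107821i
d^4_{4,1}: single k=0 term ⇒ -0.520027;  D = -0.265819+0.446955i
Y_4^{m'}(θ=0.6999,φ=1.3695) and Σ D·Y over m':
  (+0.1154+0.2250i)·(+0.0528+0.0549i)  (-0.3352+0.3062i)·(-0.1453+0.2106i)  (-0.2836-0.1795i)·(-0.3953-0.1683i)  (-0.0338+0.1102i)·(+0.0511-0.2502i)  (-0.3921-0.0123i)·(-0.2720+0.0000i)  (-0.0167-0.0697i)·(-0.0511-0.2502i)  (-0.3420+0.1874i)·(-0.3953+0.1683i)  (-0.1041-0.1078i)·(+0.1453+0.2106i)  (-0.2658+0.4470i)·(+0.0528-0.0549i)
Y_4^1(R⁻¹ n̂) = +0.297470-0.084083i

Re=0.2975 Im=-0.0841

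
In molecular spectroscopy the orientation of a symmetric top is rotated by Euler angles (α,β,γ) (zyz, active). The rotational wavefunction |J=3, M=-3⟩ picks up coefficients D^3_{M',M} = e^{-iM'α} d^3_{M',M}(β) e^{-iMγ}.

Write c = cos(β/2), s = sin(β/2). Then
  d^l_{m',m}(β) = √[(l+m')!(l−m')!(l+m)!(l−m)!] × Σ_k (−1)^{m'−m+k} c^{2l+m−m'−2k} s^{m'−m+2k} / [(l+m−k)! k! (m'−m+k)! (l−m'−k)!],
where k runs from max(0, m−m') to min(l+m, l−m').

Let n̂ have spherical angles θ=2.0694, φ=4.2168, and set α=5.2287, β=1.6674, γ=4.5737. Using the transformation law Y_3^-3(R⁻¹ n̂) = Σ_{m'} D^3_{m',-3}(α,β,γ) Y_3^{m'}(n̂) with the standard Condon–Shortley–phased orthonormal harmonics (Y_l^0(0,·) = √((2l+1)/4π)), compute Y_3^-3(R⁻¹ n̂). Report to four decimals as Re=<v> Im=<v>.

Need the full column D^3_{m',-3} for m'=−3..3 at α=5.2287, β=1.6674, γ=4.5737.
cos(β/2)=0.672141, sin(β/2)=0.740423
d^3_{-3,-3}: single k=0 term ⇒ +0.092207;  D = -0.039102-0.083505i
d^3_{-2,-3}: single k=0 term ⇒ -0.248804;  D = -0.143865+0.202993i
d^3_{-1,-3}: single k=0 term ⇒ +0.433358;  D = +0.431183+0.043369i
d^3_{0,-3}: single k=0 term ⇒ -0.551234;  D = -0.222790-0.504206i
d^3_{1,-3}: single k=0 term ⇒ +0.525880;  D = -0.313386+0.422302i
d^3_{2,-3}: single k=0 term ⇒ -0.366384;  D = +0.363656+0.044627i
d^3_{3,-3}: single k=0 term ⇒ +0.164771;  D = -0.063284-0.152133i
Y_3^{m'}(θ=2.0694,φ=4.2168) and Σ D·Y over m':
  (-0.0391-0.0835i)·(+0.2816-0.0237i)  (-0.1439+0.2030i)·(+0.2065+0.3154i)  (+0.4312+0.0434i)·(-0.0194+0.0358i)  (-0.2228-0.5042i)·(+0.3313+0.0000i)  (-0.3134+0.4223i)·(+0.0194+0.0358i)  (+0.3637+0.0446i)·(+0.2065-0.3154i)  (-0.0633-0.1521i)·(-0.2816-0.0237i)
Y_3^-3(R⁻¹ n̂) = -0.108242-0.242689i

Re=-0.1082 Im=-0.2427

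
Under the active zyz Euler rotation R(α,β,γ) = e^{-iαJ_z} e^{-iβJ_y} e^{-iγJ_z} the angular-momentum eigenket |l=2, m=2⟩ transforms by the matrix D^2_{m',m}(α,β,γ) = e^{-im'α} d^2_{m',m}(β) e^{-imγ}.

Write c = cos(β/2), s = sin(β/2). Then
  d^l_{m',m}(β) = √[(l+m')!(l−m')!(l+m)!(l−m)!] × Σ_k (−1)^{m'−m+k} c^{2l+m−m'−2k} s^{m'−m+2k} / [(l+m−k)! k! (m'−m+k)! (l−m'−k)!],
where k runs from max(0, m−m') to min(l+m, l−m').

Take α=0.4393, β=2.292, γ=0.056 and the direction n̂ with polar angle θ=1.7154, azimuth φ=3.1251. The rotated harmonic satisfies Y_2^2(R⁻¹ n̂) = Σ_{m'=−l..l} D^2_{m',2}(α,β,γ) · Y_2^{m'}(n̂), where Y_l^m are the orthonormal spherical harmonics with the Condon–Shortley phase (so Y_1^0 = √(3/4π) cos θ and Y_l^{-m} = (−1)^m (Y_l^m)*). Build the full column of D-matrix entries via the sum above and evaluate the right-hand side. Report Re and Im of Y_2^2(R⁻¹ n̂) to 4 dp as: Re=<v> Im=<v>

Re=0.1387 Im=0.2197

Need the full column D^2_{m',2} for m'=−2..2 at α=0.4393, β=2.292, γ=0.056.
cos(β/2)=0.412135, sin(β/2)=0.911123
d^2_{-2,2}: single k=4 term ⇒ +0.689140;  D = +0.496369+0.478050i
d^2_{-1,2}: single k=3 term ⇒ +0.623448;  D = +0.590352+0.200431i
d^2_{0,2}: single k=2 term ⇒ +0.345389;  D = +0.343225-0.038603i
d^2_{1,2}: single k=1 term ⇒ +0.127563;  D = +0.108664-0.066817i
d^2_{2,2}: single k=0 term ⇒ +0.028851;  D = +0.015816-0.024130i
Y_2^{m'}(θ=1.7154,φ=3.1251) and Σ D·Y over m':
  (+0.4964+0.4780i)·(+0.3780+0.0125i)  (+0.5904+0.2004i)·(+0.1101+0.0018i)  (+0.3432-0.0386i)·(-0.2957+0.0000i)  (+0.1087-0.0668i)·(-0.1101+0.0018i)  (+0.0158-0.0241i)·(+0.3780-0.0125i)
Y_2^2(R⁻¹ n̂) = +0.138673+0.219721i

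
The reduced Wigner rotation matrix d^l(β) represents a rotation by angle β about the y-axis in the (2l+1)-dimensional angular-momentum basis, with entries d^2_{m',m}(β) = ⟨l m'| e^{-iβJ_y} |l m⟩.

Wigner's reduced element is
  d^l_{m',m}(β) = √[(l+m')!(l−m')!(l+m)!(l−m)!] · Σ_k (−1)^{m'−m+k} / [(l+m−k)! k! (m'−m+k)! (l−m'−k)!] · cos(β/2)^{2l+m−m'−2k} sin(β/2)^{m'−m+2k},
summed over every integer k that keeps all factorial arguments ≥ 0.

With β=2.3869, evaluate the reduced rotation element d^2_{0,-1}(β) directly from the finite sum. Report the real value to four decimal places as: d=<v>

d^2_{0,-1}(β=2.3869) via Wigner's sum:
With c≡cos(β/2)=0.368455 and s≡sin(β/2)=0.929646, N=[2·2·1·6]^{1/2}=4.898979
Admissible k: 0..1 (factorial args all ≥0)
  k=0: (−1)^1·4.8990/(2)·0.3685^3·0.9296^1 = -0.113906
  k=1: (−1)^2·4.8990/(2)·0.3685^1·0.9296^3 = +0.725124
d^2_{0,-1}(2.3869) = -0.113906 +0.725124 = +0.611218

d=0.6112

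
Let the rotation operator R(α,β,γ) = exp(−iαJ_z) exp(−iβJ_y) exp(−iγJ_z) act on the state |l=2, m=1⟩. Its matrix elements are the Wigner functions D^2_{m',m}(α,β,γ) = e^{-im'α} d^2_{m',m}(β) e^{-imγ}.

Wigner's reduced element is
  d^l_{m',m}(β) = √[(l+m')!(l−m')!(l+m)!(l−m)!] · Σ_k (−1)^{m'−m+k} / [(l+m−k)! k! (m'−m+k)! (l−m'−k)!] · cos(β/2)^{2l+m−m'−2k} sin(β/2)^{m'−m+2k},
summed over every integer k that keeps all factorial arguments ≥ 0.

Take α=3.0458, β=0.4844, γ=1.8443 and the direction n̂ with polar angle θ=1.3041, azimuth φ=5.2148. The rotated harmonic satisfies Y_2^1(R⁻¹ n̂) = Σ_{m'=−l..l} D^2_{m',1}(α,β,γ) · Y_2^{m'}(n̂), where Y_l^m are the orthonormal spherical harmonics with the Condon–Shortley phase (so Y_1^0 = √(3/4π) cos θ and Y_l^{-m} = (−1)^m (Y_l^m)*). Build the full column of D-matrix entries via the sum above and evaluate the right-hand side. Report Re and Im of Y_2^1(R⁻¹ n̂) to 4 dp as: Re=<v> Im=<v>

Need the full column D^2_{m',1} for m'=−2..2 at α=3.0458, β=0.4844, γ=1.8443.
cos(β/2)=0.970813, sin(β/2)=0.239839
d^2_{-2,1}: single k=3 term ⇒ +0.026787;  D = -0.012014-0.023942i
d^2_{-1,1}: k∈[2..3] ⇒ +0.162642 -0.003309 = +0.159333;  D = +0.057513+0.148591i
d^2_{0,1}: k∈[1..2] ⇒ +0.537529 -0.032807 = +0.504722;  D = -0.136329-0.485961i
d^2_{1,1}: k∈[0..1] ⇒ +0.888263 -0.162642 = +0.725622;  D = +0.128273+0.714194i
d^2_{2,1}: single k=0 term ⇒ -0.438890;  D = +0.035913+0.437419i
Y_2^{m'}(θ=1.3041,φ=5.2148) and Σ D·Y over m':
  (-0.0120-0.0239i)·(-0.1927+0.3034i)  (+0.0575+0.1486i)·(+0.0946+0.1721i)  (-0.1363-0.4860i)·(-0.2497+0.0000i)  (+0.1283+0.7142i)·(-0.0946+0.1721i)  (+0.0359+0.4374i)·(-0.1927-0.3034i)
Y_2^1(R⁻¹ n̂) = +0.014200+0.005581i

Re=0.0142 Im=0.0056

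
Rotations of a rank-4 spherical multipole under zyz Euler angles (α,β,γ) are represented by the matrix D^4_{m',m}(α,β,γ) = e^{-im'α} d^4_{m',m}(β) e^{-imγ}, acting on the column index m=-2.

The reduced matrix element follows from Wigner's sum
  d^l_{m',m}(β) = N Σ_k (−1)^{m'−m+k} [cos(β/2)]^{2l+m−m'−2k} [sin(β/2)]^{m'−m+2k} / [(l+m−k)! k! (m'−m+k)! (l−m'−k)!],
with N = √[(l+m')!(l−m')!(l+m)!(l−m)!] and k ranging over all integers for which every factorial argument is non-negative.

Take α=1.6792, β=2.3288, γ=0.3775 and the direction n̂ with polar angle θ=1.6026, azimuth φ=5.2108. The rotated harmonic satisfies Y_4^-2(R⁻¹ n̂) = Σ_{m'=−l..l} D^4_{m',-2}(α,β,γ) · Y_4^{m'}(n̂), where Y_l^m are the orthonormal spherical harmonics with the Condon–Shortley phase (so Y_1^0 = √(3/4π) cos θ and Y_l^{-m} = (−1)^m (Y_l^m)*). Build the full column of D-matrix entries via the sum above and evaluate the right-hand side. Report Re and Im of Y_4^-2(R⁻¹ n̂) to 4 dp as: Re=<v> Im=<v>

Need the full column D^4_{m',-2} for m'=−4..4 at α=1.6792, β=2.3288, γ=0.3775.
cos(β/2)=0.395302, sin(β/2)=0.918551
d^4_{-4,-2}: single k=2 term ⇒ +0.017036;  D = +0.006353+0.015807i
d^4_{-3,-2}: k∈[1..2] ⇒ +0.005184 -0.083973 = -0.078789;  D = -0.069496+0.037121i
d^4_{-2,-2}: k∈[0..2] ⇒ +0.000596 -0.038633 +0.260747 = +0.222710;  D = -0.125566-0.183938i
d^4_{-1,-2}: k∈[0..2] ⇒ -0.005878 +0.158694 -0.571240 = -0.418424;  D = +0.318027-0.271915i
d^4_{0,-2}: k∈[0..2] ⇒ +0.030542 -0.439763 +0.890429 = +0.481208;  D = +0.350450+0.329767i
d^4_{1,-2}: k∈[0..2] ⇒ -0.105796 +0.856859 -0.925314 = -0.174250;  D = -0.104981+0.139076i
d^4_{2,-2}: k∈[0..2] ⇒ +0.260747 -1.126313 +0.506789 = -0.358777;  D = +0.308059+0.183904i
d^4_{3,-2}: k∈[0..1] ⇒ -0.453407 +0.816050 = +0.362643;  D = -0.151106+0.329662i
d^4_{4,-2}: single k=0 term ⇒ +0.496658;  D = +0.471228+0.156885i
Y_4^{m'}(θ=1.6026,φ=5.2108) and Σ D·Y over m':
  (+0.0064+0.0158i)·(-0.1812-0.4027i)  (-0.0695+0.0371i)·(+0.0396+0.0030i)  (-0.1256-0.1839i)·(+0.1802-0.2786i)  (+0.3180-0.2719i)·(+0.0215+0.0395i)  (+0.3505+0.3298i)·(+0.3142+0.0000i)  (-0.1050+0.1391i)·(-0.0215+0.0395i)  (+0.3081+0.1839i)·(+0.1802+0.2786i)  (-0.1511+0.3297i)·(-0.0396+0.0030i)  (+0.4712+0.1569i)·(-0.1812+0.4027i)
Y_4^-2(R⁻¹ n̂) = -0.086409+0.367670i

Re=-0.0864 Im=0.3677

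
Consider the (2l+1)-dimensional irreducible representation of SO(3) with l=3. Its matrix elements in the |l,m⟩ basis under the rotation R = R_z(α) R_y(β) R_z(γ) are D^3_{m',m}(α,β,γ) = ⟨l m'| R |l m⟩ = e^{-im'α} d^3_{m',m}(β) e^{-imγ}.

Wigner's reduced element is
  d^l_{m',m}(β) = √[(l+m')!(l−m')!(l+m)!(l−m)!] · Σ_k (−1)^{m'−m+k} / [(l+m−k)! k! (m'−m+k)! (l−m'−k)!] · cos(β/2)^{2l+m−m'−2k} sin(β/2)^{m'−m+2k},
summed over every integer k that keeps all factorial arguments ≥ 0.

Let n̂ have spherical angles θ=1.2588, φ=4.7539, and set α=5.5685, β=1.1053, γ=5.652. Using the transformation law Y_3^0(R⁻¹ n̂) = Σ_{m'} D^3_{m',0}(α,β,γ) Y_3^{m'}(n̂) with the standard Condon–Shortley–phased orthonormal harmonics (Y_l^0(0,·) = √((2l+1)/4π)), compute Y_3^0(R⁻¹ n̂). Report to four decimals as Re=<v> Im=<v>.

Need the full column D^3_{m',0} for m'=−3..3 at α=5.5685, β=1.1053, γ=5.652.
cos(β/2)=0.851136, sin(β/2)=0.524945
d^3_{-3,0}: single k=3 term ⇒ +0.398890;  D = -0.216347-0.335122i
d^3_{-2,0}: k∈[2..3] ⇒ +0.792108 -0.301309 = +0.490798;  D = +0.069180-0.485898i
d^3_{-1,0}: k∈[1..3] ⇒ +0.812269 -0.926936 +0.117532 = +0.002865;  D = +0.002164-0.001878i
d^3_{0,0}: k∈[0..3] ⇒ +0.380185 -1.301566 +0.495102 -0.020926 = -0.447204;  D = -0.447204+0.000000i
d^3_{1,0}: k∈[0..2] ⇒ -0.812269 +0.926936 -0.117532 = -0.002865;  D = -0.002164-0.001878i
d^3_{2,0}: k∈[0..1] ⇒ +0.792108 -0.301309 = +0.490798;  D = +0.069180+0.485898i
d^3_{3,0}: single k=0 term ⇒ -0.398890;  D = +0.216347-0.335122i
Y_3^{m'}(θ=1.2588,φ=4.7539) and Σ D·Y over m':
  (-0.2163-0.3351i)·(-0.0447-0.3569i)  (+0.0692-0.4859i)·(-0.2832+0.0236i)  (+0.0022-0.0019i)·(-0.0068-0.1625i)  (-0.4472+0.0000i)·(-0.2897+0.0000i)  (-0.0022-0.0019i)·(+0.0068-0.1625i)  (+0.0692+0.4859i)·(-0.2832-0.0236i)  (+0.2163-0.3351i)·(+0.0447-0.3569i)
Y_3^0(R⁻¹ n̂) = -0.107240+0.000000i

Re=-0.1072 Im=0.0000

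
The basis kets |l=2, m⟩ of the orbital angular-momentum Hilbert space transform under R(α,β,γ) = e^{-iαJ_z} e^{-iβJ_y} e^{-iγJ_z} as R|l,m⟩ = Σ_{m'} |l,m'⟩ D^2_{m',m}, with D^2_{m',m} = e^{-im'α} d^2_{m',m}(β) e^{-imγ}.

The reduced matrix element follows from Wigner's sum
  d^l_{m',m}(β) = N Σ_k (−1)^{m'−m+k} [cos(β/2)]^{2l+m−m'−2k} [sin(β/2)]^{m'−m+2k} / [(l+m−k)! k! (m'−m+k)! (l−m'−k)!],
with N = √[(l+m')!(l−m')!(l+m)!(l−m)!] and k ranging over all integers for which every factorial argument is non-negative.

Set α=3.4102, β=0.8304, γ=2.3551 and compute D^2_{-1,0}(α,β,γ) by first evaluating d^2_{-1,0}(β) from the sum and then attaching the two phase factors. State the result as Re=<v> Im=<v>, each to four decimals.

Re=-0.5880 Im=-0.1619

Split into d^2_{-1,0}(β=0.8304) × two z-phases.
With c≡cos(β/2)=0.915036 and s≡sin(β/2)=0.403373, N=[1·6·2·2]^{1/2}=4.898979
Admissible k: 1..2 (factorial args all ≥0)
  k=1: (−1)^0·4.8990/(2)·0.9150^3·0.4034^1 = +0.757001
  k=2: (−1)^1·4.8990/(2)·0.9150^1·0.4034^3 = -0.147107
d^2_{-1,0}(0.8304) = +0.757001 -0.147107 = +0.609894
Phases: e^{-i·(-1)·3.4102}=-0.964141-0.265389i, e^{-i·(0)·2.3551}=+1.000000+0.000000i ⇒ D=-0.588024-0.161859i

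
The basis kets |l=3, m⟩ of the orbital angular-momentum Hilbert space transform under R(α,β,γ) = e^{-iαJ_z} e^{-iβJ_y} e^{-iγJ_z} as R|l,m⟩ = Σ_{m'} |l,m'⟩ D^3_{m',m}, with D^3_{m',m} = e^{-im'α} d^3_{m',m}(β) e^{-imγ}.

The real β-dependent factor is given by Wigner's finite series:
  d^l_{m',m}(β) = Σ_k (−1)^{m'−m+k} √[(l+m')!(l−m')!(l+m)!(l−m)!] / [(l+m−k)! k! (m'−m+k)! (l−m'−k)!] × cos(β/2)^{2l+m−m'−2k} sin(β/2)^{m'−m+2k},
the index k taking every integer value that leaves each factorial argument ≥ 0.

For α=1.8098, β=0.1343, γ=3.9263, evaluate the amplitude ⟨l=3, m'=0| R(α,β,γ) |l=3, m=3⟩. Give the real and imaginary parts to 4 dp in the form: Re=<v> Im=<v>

First d^3_{0,3}(β=0.1343), then the phase factors e^{-i(0)α} and e^{-i(3)γ}:
With c≡cos(β/2)=0.997746 and s≡sin(β/2)=0.067100, N=[6·6·720·1]^{1/2}=160.996894
k: max(0,(3)−(0))=3 … min(3+(3),3−(0))=3
  k=3: (−1)^0·160.9969/(36)·0.9977^3·0.0671^3 = +0.001342
d^3_{0,3}(0.1343) = +0.001342
Phases: e^{-i·(0)·1.8098}=+1.000000+0.000000i, e^{-i·(3)·3.9263}=+0.705640+0.708571i ⇒ D=+0.000947+0.000951i

Re=0.0009 Im=0.0010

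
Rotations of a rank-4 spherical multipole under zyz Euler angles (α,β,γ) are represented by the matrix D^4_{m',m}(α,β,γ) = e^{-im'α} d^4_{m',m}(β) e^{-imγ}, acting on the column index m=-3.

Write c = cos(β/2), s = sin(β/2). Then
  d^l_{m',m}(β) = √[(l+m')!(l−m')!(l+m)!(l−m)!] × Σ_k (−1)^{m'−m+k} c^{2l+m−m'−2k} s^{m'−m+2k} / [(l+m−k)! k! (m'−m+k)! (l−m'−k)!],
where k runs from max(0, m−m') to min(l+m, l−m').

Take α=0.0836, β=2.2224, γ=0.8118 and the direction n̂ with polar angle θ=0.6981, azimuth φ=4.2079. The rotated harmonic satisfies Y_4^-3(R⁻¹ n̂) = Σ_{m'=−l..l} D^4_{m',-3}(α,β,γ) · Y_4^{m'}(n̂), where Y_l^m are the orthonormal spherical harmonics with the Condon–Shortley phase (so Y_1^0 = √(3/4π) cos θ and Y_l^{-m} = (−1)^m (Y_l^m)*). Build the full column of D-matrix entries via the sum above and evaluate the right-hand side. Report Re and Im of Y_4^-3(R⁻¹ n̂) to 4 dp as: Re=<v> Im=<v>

Re=0.2545 Im=-0.1005

Need the full column D^4_{m',-3} for m'=−4..4 at α=0.0836, β=2.2224, γ=0.8118.
cos(β/2)=0.443586, sin(β/2)=0.896232
d^4_{-4,-3}: single k=1 term ⇒ +0.008567;  D = -0.007981+0.003112i
d^4_{-3,-3}: k∈[0..1] ⇒ +0.001499 -0.042836 = -0.041337;  D = +0.037124-0.018181i
d^4_{-2,-3}: k∈[0..1] ⇒ -0.011333 +0.138783 = +0.127451;  D = -0.109381+0.065417i
d^4_{-1,-3}: k∈[0..1] ⇒ +0.048571 -0.330455 = -0.281884;  D = +0.228994-0.164379i
d^4_{0,-3}: k∈[0..1] ⇒ -0.146290 +0.597173 = +0.450882;  D = -0.343048+0.292596i
d^4_{1,-3}: k∈[0..1] ⇒ +0.330455 -0.809372 = -0.478917;  D = +0.337154-0.340130i
d^4_{2,-3}: k∈[0..1] ⇒ -0.566528 +0.770875 = +0.204347;  D = -0.131238+0.156635i
d^4_{3,-3}: k∈[0..1] ⇒ +0.713799 -0.416258 = +0.297542;  D = -0.171378+0.243229i
d^4_{4,-3}: single k=0 term ⇒ -0.582727;  D = +0.294690-0.502721i
Y_4^{m'}(θ=0.6981,φ=4.2079) and Σ D·Y over m':
  (-0.0080+0.0031i)·(-0.0327+0.0681i)  (+0.0371-0.0182i)·(+0.2542-0.0146i)  (-0.1094+0.0654i)·(-0.2288-0.3635i)  (+0.2290-0.1644i)·(-0.1248+0.2259i)  (-0.3430+0.2926i)·(-0.2699+0.0000i)  (+0.3372-0.3401i)·(+0.1248+0.2259i)  (-0.1312+0.1566i)·(-0.2288+0.3635i)  (-0.1714+0.2432i)·(-0.2542-0.0146i)  (+0.2947-0.5027i)·(-0.0327-0.0681i)
Y_4^-3(R⁻¹ n̂) = +0.254459-0.100535i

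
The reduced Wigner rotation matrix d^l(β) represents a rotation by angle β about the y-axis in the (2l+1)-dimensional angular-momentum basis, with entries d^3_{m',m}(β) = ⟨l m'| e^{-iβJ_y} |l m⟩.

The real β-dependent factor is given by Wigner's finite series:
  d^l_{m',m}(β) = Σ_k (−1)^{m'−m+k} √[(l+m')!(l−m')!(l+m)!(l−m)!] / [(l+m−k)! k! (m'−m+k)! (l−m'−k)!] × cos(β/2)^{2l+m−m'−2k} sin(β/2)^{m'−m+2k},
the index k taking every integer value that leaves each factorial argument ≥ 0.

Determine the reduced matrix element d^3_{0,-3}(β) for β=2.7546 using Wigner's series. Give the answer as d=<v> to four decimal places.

d=-0.0301

d^3_{0,-3}(β=2.7546) via Wigner's sum:
Half-angle: c=0.192291, s=0.981338. N=√(6·6·1·720)=160.996894
k: max(0,(-3)−(0))=0 … min(3+(-3),3−(0))=0
  k=0: (−1)^3·160.9969/(36)·0.1923^3·0.9813^3 = -0.030050
d^3_{0,-3}(2.7546) = -0.030050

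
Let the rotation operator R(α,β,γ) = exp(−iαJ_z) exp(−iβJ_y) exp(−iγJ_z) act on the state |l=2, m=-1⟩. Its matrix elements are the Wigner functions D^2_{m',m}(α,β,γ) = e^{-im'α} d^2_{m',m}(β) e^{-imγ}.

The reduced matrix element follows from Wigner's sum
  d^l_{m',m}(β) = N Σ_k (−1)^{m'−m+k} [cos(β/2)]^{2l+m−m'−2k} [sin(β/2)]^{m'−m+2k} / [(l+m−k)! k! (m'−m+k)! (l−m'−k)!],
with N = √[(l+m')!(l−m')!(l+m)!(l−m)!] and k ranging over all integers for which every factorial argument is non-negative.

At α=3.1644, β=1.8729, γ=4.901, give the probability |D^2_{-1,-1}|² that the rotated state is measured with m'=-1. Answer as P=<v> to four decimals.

First d^2_{-1,-1}(β=1.8729), then the phase factors e^{-i(-1)α} and e^{-i(-1)γ}:
c=cos(1.8729/2)=0.592651, s=sin(1.8729/2)=0.805459; N=√[1·6·1·6]=6.000000
k: max(0,(-1)−(-1))=0 … min(2+(-1),2−(-1))=1
  k=0: (−1)^0·6.0000/(6)·0.5927^4·0.8055^0 = +0.123366
  k=1: (−1)^1·6.0000/(2)·0.5927^2·0.8055^2 = -0.683607
d^2_{-1,-1}(1.8729) = +0.123366 -0.683607 = -0.560241
|D^2_{-1,-1}|² = |d^2_{-1,-1}(β)|² = (-0.560241)² = 0.313870 (the z-rotation phases have unit modulus)

P=0.3139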